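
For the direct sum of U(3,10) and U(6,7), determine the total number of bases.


Bases of a direct sum M1 + M2: |B| = |B(M1)| * |B(M2)|.
|B(U(3,10))| = C(10,3) = 120.
|B(U(6,7))| = C(7,6) = 7.
Total bases = 120 * 7 = 840.

840


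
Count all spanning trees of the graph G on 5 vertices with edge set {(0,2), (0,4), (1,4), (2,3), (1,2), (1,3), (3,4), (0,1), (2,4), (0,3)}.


By Kirchhoff's matrix tree theorem, the number of spanning trees equals
the determinant of any cofactor of the Laplacian matrix L.
G has 5 vertices and 10 edges.
Computing the (4 x 4) cofactor determinant gives 125.

125


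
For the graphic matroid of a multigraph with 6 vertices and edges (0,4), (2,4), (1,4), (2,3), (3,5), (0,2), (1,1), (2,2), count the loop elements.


In a graphic matroid, a loop is a self-loop edge (u,u) with rank 0.
Examining all 8 edges for self-loops...
Self-loops found: (1,1), (2,2)
Number of loops = 2.

2


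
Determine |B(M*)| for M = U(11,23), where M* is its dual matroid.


The dual of U(r,n) is U(n-r, n) = U(12,23).
Bases of U(12,23) are all (12)-element subsets.
|B(M*)| = (23 choose 12) = 1352078.

1352078


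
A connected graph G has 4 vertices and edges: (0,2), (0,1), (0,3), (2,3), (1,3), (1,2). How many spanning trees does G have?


By Kirchhoff's matrix tree theorem, the number of spanning trees equals
the determinant of any cofactor of the Laplacian matrix L.
G has 4 vertices and 6 edges.
Computing the (3 x 3) cofactor determinant gives 16.

16


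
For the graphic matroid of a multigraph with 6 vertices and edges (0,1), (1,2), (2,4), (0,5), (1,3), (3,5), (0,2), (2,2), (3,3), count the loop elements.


In a graphic matroid, a loop is a self-loop edge (u,u) with rank 0.
Examining all 9 edges for self-loops...
Self-loops found: (2,2), (3,3)
Number of loops = 2.

2


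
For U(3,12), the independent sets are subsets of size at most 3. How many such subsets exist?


Independent sets of U(3,12) are all subsets of size <= 3.
Count = C(12,0) + C(12,1) + C(12,2) + C(12,3)
     = 1 + 12 + 66 + 220
     = 299.

299


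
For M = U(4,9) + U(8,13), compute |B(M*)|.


(M1+M2)* = M1* + M2*.
M1* = U(5,9), bases: C(9,5) = 126.
M2* = U(5,13), bases: C(13,5) = 1287.
|B(M*)| = 126 * 1287 = 162162.

162162


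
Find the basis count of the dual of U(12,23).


The dual of U(r,n) is U(n-r, n) = U(11,23).
Bases of U(11,23) are all (11)-element subsets.
|B(M*)| = C(23,11) = 1352078.

1352078


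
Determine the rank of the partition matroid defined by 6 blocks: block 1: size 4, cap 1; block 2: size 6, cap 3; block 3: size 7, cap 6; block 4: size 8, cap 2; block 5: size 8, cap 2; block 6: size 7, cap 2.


Rank of a partition matroid = sum of min(|Si|, ci) for each block.
= min(4,1) + min(6,3) + min(7,6) + min(8,2) + min(8,2) + min(7,2)
= 1 + 3 + 6 + 2 + 2 + 2
= 16.

16


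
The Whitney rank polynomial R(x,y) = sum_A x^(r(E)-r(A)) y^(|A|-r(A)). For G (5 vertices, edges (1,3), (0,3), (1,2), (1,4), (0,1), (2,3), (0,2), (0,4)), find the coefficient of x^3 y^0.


R(x,y) = sum over A in 2^E of x^(r(E)-r(A)) * y^(|A|-r(A)).
G has 5 vertices, 8 edges. r(E) = 4.
Enumerate all 2^8 = 256 subsets.
Count subsets with r(E)-r(A)=3 and |A|-r(A)=0: 8.

8


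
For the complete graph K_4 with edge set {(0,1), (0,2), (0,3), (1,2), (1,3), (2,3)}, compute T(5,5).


T(K_4; x,y) = x^3 + 3x^2 + 4xy + 2x + y^3 + 3y^2 + 2y.
Substituting x=5, y=5:
= 125 + 75 + 100 + 10 + 125 + 75 + 10
= 520.

520


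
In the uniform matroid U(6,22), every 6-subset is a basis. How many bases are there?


Bases of U(6,22) are all 6-element subsets of the 22-element ground set.
Number of bases = C(22,6).
(22 choose 6) = 74613.

74613


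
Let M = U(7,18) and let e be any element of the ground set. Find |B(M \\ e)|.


Deleting e from U(7,18) gives U(7,17) since n > r.
Bases of U(7,17) = C(17,7) = 17! / (7! * 10!) = 19448.

19448


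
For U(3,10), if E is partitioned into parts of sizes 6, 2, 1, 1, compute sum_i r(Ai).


r(Ai) = min(|Ai|, 3) for each part.
Sum = min(6,3) + min(2,3) + min(1,3) + min(1,3)
    = 3 + 2 + 1 + 1
    = 7.

7


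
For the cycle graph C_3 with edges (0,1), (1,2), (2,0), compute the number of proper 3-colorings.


P(C_3, k) = (k-1)^3 + (-1)^3*(k-1).
P(3) = (2)^3 - 2
= 8 - 2 = 6.

6


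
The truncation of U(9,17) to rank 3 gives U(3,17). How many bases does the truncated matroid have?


Truncating U(9,17) to rank 3 gives U(3,17).
Bases of U(3,17) are all 3-element subsets of 17 elements.
Number of bases = C(17,3) = (17 * 16 * 15) / (1 * 2 * 3) = 680.

680


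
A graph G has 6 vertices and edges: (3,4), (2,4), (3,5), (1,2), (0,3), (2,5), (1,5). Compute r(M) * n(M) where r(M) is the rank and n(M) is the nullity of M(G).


r(M) = |V| - c = 6 - 1 = 5.
nullity = |E| - r(M) = 7 - 5 = 2.
Product = 5 * 2 = 10.

10


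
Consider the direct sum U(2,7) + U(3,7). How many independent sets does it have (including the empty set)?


For a direct sum, |I(M1+M2)| = |I(M1)| * |I(M2)|.
|I(U(2,7))| = sum C(7,k) for k=0..2 = 29.
|I(U(3,7))| = sum C(7,k) for k=0..3 = 64.
Total = 29 * 64 = 1856.

1856


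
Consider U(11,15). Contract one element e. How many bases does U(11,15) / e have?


Contracting e from U(11,15) gives U(10,14).
Bases of U(10,14) = (14 choose 10) = 1001.

1001


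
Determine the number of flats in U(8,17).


Flats of U(8,17): every subset of size < 8 is a flat, plus E itself.
Count = (17 choose 0) + (17 choose 1) + (17 choose 2) + (17 choose 3) + (17 choose 4) + (17 choose 5) + (17 choose 6) + (17 choose 7) + 1
     = 1 + 17 + 136 + 680 + 2380 + 6188 + 12376 + 19448 + 1
     = 41227.

41227


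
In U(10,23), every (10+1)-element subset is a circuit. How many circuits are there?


In U(10,23), circuits are the (11)-element subsets.
Any set of 11 elements is dependent, and removing any one element gives
an independent set of size 10, so it is a minimal dependent set.
Number of circuits = C(23,11) = 23! / (11! * 12!) = 1352078.

1352078


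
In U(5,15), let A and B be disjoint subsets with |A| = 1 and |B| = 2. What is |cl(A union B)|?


|A union B| = 1 + 2 = 3 (disjoint).
In U(5,15), cl(S) = S if |S| < 5, else cl(S) = E.
Since 3 < 5, cl(A union B) = A union B.
|cl(A union B)| = 3.

3


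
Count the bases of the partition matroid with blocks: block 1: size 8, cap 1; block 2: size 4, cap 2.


A basis picks exactly ci elements from block i.
Number of bases = product of C(|Si|, ci).
= C(8,1) * C(4,2)
= 8 * 6
= 48.

48


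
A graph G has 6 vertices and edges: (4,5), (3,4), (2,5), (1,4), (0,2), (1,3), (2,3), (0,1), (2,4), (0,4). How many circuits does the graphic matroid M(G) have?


A circuit in a graphic matroid = edge set of a simple cycle.
G has 6 vertices and 10 edges.
Enumerating all minimal edge subsets forming cycles...
Total circuits found: 20.

20


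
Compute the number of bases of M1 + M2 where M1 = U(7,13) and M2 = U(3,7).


Bases of a direct sum M1 + M2: |B| = |B(M1)| * |B(M2)|.
|B(U(7,13))| = C(13,7) = 1716.
|B(U(3,7))| = C(7,3) = 35.
Total bases = 1716 * 35 = 60060.

60060


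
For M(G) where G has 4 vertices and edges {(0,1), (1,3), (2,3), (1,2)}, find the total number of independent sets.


An independent set in a graphic matroid is an acyclic edge subset.
G has 4 vertices and 4 edges.
Enumerate all 2^4 = 16 subsets, checking for acyclicity.
Total independent sets = 14.

14


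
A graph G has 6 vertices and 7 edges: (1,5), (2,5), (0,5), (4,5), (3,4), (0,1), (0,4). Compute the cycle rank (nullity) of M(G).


Cycle rank (nullity) = |E| - r(M) = |E| - (|V| - c).
|E| = 7, |V| = 6, c = 1.
Nullity = 7 - (6 - 1) = 7 - 5 = 2.

2


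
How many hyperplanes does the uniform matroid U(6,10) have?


Hyperplanes of U(6,10) are flats of rank 5.
In a uniform matroid, these are exactly the (5)-element subsets.
Count = C(10,5) = 10! / (5! * 5!) = 252.

252


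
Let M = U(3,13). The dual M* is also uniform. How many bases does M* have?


The dual of U(r,n) is U(n-r, n) = U(10,13).
Bases of U(10,13) are all (10)-element subsets.
|B(M*)| = C(13,10) = 286.

286


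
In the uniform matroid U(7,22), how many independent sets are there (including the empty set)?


Independent sets of U(7,22) are all subsets of size <= 7.
Count = (22 choose 0) + (22 choose 1) + (22 choose 2) + (22 choose 3) + (22 choose 4) + (22 choose 5) + (22 choose 6) + (22 choose 7)
     = 1 + 22 + 231 + 1540 + 7315 + 26334 + 74613 + 170544
     = 280600.

280600


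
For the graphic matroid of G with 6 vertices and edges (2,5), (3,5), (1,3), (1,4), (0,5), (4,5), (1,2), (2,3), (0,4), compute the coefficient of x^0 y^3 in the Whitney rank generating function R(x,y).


R(x,y) = sum over A in 2^E of x^(r(E)-r(A)) * y^(|A|-r(A)).
G has 6 vertices, 9 edges. r(E) = 5.
Enumerate all 2^9 = 512 subsets.
Count subsets with r(E)-r(A)=0 and |A|-r(A)=3: 9.

9


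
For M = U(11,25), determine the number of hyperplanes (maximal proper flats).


Hyperplanes of U(11,25) are flats of rank 10.
In a uniform matroid, these are exactly the (10)-element subsets.
Count = (25 choose 10) = 3268760.

3268760


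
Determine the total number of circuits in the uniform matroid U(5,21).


In U(5,21), circuits are the (6)-element subsets.
Any set of 6 elements is dependent, and removing any one element gives
an independent set of size 5, so it is a minimal dependent set.
Number of circuits = C(21,6) = 21! / (6! * 15!) = 54264.

54264


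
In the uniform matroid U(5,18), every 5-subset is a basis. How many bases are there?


Bases of U(5,18) are all 5-element subsets of the 18-element ground set.
Number of bases = C(18,5).
C(18,5) = 18! / (5! * 13!) = 8568.

8568


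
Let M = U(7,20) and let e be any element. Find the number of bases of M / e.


Contracting e from U(7,20) gives U(6,19).
Bases of U(6,19) = C(19,6) = 19! / (6! * 13!) = 27132.

27132


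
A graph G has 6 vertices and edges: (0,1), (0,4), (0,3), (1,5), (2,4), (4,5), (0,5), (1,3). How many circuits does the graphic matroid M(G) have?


A circuit in a graphic matroid = edge set of a simple cycle.
G has 6 vertices and 8 edges.
Enumerating all minimal edge subsets forming cycles...
Total circuits found: 6.

6


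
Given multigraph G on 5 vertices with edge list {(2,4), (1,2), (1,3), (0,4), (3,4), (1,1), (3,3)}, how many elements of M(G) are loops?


In a graphic matroid, a loop is a self-loop edge (u,u) with rank 0.
Examining all 7 edges for self-loops...
Self-loops found: (1,1), (3,3)
Number of loops = 2.

2


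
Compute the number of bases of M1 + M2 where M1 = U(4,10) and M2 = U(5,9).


Bases of a direct sum M1 + M2: |B| = |B(M1)| * |B(M2)|.
|B(U(4,10))| = C(10,4) = 210.
|B(U(5,9))| = C(9,5) = 126.
Total bases = 210 * 126 = 26460.

26460


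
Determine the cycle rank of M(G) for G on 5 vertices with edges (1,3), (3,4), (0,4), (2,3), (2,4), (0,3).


Cycle rank (nullity) = |E| - r(M) = |E| - (|V| - c).
|E| = 6, |V| = 5, c = 1.
Nullity = 6 - (5 - 1) = 6 - 4 = 2.

2


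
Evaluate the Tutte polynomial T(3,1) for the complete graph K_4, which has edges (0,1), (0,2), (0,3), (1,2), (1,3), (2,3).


T(K_4; x,y) = x^3 + 3x^2 + 4xy + 2x + y^3 + 3y^2 + 2y.
Substituting x=3, y=1:
= 27 + 27 + 12 + 6 + 1 + 3 + 2
= 78.

78


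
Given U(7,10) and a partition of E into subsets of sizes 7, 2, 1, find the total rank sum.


r(Ai) = min(|Ai|, 7) for each part.
Sum = min(7,7) + min(2,7) + min(1,7)
    = 7 + 2 + 1
    = 10.

10


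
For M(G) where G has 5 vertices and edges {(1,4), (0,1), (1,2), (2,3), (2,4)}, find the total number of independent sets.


An independent set in a graphic matroid is an acyclic edge subset.
G has 5 vertices and 5 edges.
Enumerate all 2^5 = 32 subsets, checking for acyclicity.
Total independent sets = 28.

28


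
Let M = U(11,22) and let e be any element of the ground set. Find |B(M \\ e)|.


Deleting e from U(11,22) gives U(11,21) since n > r.
Bases of U(11,21) = C(21,11) = 21! / (11! * 10!) = 352716.

352716


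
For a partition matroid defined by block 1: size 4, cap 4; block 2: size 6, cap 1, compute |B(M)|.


A basis picks exactly ci elements from block i.
Number of bases = product of C(|Si|, ci).
= C(4,4) * C(6,1)
= 1 * 6
= 6.

6


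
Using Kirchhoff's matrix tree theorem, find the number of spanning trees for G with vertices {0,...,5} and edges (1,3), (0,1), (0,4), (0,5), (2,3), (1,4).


By Kirchhoff's matrix tree theorem, the number of spanning trees equals
the determinant of any cofactor of the Laplacian matrix L.
G has 6 vertices and 6 edges.
Computing the (5 x 5) cofactor determinant gives 3.

3


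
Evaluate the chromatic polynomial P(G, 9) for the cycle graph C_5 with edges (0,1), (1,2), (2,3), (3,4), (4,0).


P(C_5, k) = (k-1)^5 + (-1)^5*(k-1).
P(9) = (8)^5 - 8
= 32768 - 8 = 32760.

32760


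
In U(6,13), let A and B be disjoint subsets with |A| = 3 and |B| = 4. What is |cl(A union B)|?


|A union B| = 3 + 4 = 7 (disjoint).
In U(6,13), cl(S) = S if |S| < 6, else cl(S) = E.
Since 7 >= 6, cl(A union B) = E.
|cl(A union B)| = 13.

13


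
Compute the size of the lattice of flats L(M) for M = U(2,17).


Flats of U(2,17): every subset of size < 2 is a flat, plus E itself.
Count = C(17,0) + C(17,1) + 1
     = 1 + 17 + 1
     = 19.

19


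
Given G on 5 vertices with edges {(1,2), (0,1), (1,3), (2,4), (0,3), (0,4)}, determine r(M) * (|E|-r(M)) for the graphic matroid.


r(M) = |V| - c = 5 - 1 = 4.
nullity = |E| - r(M) = 6 - 4 = 2.
Product = 4 * 2 = 8.

8


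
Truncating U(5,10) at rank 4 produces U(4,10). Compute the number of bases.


Truncating U(5,10) to rank 4 gives U(4,10).
Bases of U(4,10) are all 4-element subsets of 10 elements.
Number of bases = (10 choose 4) = 210.

210


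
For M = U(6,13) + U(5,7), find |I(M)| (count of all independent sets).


For a direct sum, |I(M1+M2)| = |I(M1)| * |I(M2)|.
|I(U(6,13))| = sum C(13,k) for k=0..6 = 4096.
|I(U(5,7))| = sum C(7,k) for k=0..5 = 120.
Total = 4096 * 120 = 491520.

491520


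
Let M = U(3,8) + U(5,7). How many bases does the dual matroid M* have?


(M1+M2)* = M1* + M2*.
M1* = U(5,8), bases: C(8,5) = 56.
M2* = U(2,7), bases: C(7,2) = 21.
|B(M*)| = 56 * 21 = 1176.

1176


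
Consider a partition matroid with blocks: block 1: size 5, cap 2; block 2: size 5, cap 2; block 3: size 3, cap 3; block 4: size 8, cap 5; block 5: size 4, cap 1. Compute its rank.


Rank of a partition matroid = sum of min(|Si|, ci) for each block.
= min(5,2) + min(5,2) + min(3,3) + min(8,5) + min(4,1)
= 2 + 2 + 3 + 5 + 1
= 13.

13


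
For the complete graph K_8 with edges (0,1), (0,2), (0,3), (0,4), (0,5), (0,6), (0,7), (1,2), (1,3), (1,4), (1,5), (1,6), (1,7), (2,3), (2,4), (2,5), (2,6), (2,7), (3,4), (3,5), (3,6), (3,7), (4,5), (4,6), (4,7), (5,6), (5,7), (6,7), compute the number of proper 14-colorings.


P(K_8, k) = k(k-1)(k-2)...(k-7).
P(14) = (14) * (13) * (12) * (11) * (10) * (9) * (8) * (7) = 121080960.

121080960


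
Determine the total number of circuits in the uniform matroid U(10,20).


In U(10,20), circuits are the (11)-element subsets.
Any set of 11 elements is dependent, and removing any one element gives
an independent set of size 10, so it is a minimal dependent set.
Number of circuits = C(20,11) = 167960.

167960


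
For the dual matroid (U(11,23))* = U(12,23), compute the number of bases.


The dual of U(r,n) is U(n-r, n) = U(12,23).
Bases of U(12,23) are all (12)-element subsets.
|B(M*)| = (23 choose 12) = 1352078.

1352078


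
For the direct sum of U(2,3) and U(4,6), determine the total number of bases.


Bases of a direct sum M1 + M2: |B| = |B(M1)| * |B(M2)|.
|B(U(2,3))| = C(3,2) = 3.
|B(U(4,6))| = C(6,4) = 15.
Total bases = 3 * 15 = 45.

45


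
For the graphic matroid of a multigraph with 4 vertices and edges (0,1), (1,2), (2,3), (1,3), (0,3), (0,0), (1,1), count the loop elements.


In a graphic matroid, a loop is a self-loop edge (u,u) with rank 0.
Examining all 7 edges for self-loops...
Self-loops found: (0,0), (1,1)
Number of loops = 2.

2


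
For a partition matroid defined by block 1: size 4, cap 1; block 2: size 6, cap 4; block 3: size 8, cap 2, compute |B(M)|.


A basis picks exactly ci elements from block i.
Number of bases = product of C(|Si|, ci).
= C(4,1) * C(6,4) * C(8,2)
= 4 * 15 * 28
= 1680.

1680


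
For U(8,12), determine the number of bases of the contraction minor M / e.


Contracting e from U(8,12) gives U(7,11).
Bases of U(7,11) = C(11,7) = 11! / (7! * 4!) = 330.

330


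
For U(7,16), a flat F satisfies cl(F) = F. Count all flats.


Flats of U(7,16): every subset of size < 7 is a flat, plus E itself.
Count = (16 choose 0) + (16 choose 1) + (16 choose 2) + (16 choose 3) + (16 choose 4) + (16 choose 5) + (16 choose 6) + 1
     = 1 + 16 + 120 + 560 + 1820 + 4368 + 8008 + 1
     = 14894.

14894


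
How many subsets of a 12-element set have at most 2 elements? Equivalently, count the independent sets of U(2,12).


Independent sets of U(2,12) are all subsets of size <= 2.
Count = C(12,0) + C(12,1) + C(12,2)
     = 1 + 12 + 66
     = 79.

79


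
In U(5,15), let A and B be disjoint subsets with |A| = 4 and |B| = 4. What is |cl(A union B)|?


|A union B| = 4 + 4 = 8 (disjoint).
In U(5,15), cl(S) = S if |S| < 5, else cl(S) = E.
Since 8 >= 5, cl(A union B) = E.
|cl(A union B)| = 15.

15


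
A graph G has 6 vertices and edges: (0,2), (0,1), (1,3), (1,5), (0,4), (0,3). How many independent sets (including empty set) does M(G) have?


An independent set in a graphic matroid is an acyclic edge subset.
G has 6 vertices and 6 edges.
Enumerate all 2^6 = 64 subsets, checking for acyclicity.
Total independent sets = 56.

56


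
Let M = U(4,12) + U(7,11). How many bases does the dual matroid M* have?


(M1+M2)* = M1* + M2*.
M1* = U(8,12), bases: C(12,8) = 495.
M2* = U(4,11), bases: C(11,4) = 330.
|B(M*)| = 495 * 330 = 163350.

163350


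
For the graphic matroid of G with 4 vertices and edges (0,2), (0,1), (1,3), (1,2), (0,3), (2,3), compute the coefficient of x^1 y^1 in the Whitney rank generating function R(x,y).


R(x,y) = sum over A in 2^E of x^(r(E)-r(A)) * y^(|A|-r(A)).
G has 4 vertices, 6 edges. r(E) = 3.
Enumerate all 2^6 = 64 subsets.
Count subsets with r(E)-r(A)=1 and |A|-r(A)=1: 4.

4


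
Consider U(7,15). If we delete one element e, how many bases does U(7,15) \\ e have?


Deleting e from U(7,15) gives U(7,14) since n > r.
Bases of U(7,14) = C(14,7) = 14! / (7! * 7!) = 3432.

3432


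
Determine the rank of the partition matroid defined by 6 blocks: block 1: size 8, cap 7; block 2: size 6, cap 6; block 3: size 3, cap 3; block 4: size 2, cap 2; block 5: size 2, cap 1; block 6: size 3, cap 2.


Rank of a partition matroid = sum of min(|Si|, ci) for each block.
= min(8,7) + min(6,6) + min(3,3) + min(2,2) + min(2,1) + min(3,2)
= 7 + 6 + 3 + 2 + 1 + 2
= 21.

21


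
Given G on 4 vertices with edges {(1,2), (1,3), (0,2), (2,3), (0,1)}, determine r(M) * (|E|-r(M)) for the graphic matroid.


r(M) = |V| - c = 4 - 1 = 3.
nullity = |E| - r(M) = 5 - 3 = 2.
Product = 3 * 2 = 6.

6


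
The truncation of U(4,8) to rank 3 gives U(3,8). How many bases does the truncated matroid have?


Truncating U(4,8) to rank 3 gives U(3,8).
Bases of U(3,8) are all 3-element subsets of 8 elements.
Number of bases = C(8,3) = (8 * 7 * 6) / (1 * 2 * 3) = 56.

56


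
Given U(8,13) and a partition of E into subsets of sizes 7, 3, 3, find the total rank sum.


r(Ai) = min(|Ai|, 8) for each part.
Sum = min(7,8) + min(3,8) + min(3,8)
    = 7 + 3 + 3
    = 13.

13


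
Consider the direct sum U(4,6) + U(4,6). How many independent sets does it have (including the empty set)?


For a direct sum, |I(M1+M2)| = |I(M1)| * |I(M2)|.
|I(U(4,6))| = sum C(6,k) for k=0..4 = 57.
|I(U(4,6))| = sum C(6,k) for k=0..4 = 57.
Total = 57 * 57 = 3249.

3249


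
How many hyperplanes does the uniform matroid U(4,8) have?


Hyperplanes of U(4,8) are flats of rank 3.
In a uniform matroid, these are exactly the (3)-element subsets.
Count = C(8,3) = (8 * 7 * 6) / (1 * 2 * 3) = 56.

56


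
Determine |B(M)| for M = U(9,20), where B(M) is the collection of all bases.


Bases of U(9,20) are all 9-element subsets of the 20-element ground set.
Number of bases = C(20,9).
(20 choose 9) = 167960.

167960


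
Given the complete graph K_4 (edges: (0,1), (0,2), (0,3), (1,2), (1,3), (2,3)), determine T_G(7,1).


T(K_4; x,y) = x^3 + 3x^2 + 4xy + 2x + y^3 + 3y^2 + 2y.
Substituting x=7, y=1:
= 343 + 147 + 28 + 14 + 1 + 3 + 2
= 538.

538


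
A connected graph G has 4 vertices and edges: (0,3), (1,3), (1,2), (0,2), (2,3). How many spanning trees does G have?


By Kirchhoff's matrix tree theorem, the number of spanning trees equals
the determinant of any cofactor of the Laplacian matrix L.
G has 4 vertices and 5 edges.
Computing the (3 x 3) cofactor determinant gives 8.

8


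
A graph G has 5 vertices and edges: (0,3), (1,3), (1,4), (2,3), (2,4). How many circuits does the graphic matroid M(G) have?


A circuit in a graphic matroid = edge set of a simple cycle.
G has 5 vertices and 5 edges.
Enumerating all minimal edge subsets forming cycles...
Total circuits found: 1.

1


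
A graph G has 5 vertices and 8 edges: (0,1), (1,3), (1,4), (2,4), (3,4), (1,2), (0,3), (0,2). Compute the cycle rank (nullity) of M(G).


Cycle rank (nullity) = |E| - r(M) = |E| - (|V| - c).
|E| = 8, |V| = 5, c = 1.
Nullity = 8 - (5 - 1) = 8 - 4 = 4.

4


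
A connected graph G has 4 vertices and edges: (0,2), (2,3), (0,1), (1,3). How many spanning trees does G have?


By Kirchhoff's matrix tree theorem, the number of spanning trees equals
the determinant of any cofactor of the Laplacian matrix L.
G has 4 vertices and 4 edges.
Computing the (3 x 3) cofactor determinant gives 4.

4


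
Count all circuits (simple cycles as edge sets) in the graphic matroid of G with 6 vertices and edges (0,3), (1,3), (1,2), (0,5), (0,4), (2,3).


A circuit in a graphic matroid = edge set of a simple cycle.
G has 6 vertices and 6 edges.
Enumerating all minimal edge subsets forming cycles...
Total circuits found: 1.

1


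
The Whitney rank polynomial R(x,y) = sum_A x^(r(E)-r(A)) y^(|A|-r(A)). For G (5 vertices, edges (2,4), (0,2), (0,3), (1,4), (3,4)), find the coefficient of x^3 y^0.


R(x,y) = sum over A in 2^E of x^(r(E)-r(A)) * y^(|A|-r(A)).
G has 5 vertices, 5 edges. r(E) = 4.
Enumerate all 2^5 = 32 subsets.
Count subsets with r(E)-r(A)=3 and |A|-r(A)=0: 5.

5


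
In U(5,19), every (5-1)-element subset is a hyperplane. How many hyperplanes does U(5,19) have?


Hyperplanes of U(5,19) are flats of rank 4.
In a uniform matroid, these are exactly the (4)-element subsets.
Count = (19 choose 4) = 3876.

3876


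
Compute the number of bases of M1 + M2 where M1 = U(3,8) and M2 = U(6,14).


Bases of a direct sum M1 + M2: |B| = |B(M1)| * |B(M2)|.
|B(U(3,8))| = C(8,3) = 56.
|B(U(6,14))| = C(14,6) = 3003.
Total bases = 56 * 3003 = 168168.

168168


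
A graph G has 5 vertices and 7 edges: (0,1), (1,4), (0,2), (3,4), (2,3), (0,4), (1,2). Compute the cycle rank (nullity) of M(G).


Cycle rank (nullity) = |E| - r(M) = |E| - (|V| - c).
|E| = 7, |V| = 5, c = 1.
Nullity = 7 - (5 - 1) = 7 - 4 = 3.

3


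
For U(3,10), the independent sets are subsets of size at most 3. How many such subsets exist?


Independent sets of U(3,10) are all subsets of size <= 3.
Count = C(10,0) + C(10,1) + C(10,2) + C(10,3)
     = 1 + 10 + 45 + 120
     = 176.

176


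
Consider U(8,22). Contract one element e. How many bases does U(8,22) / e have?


Contracting e from U(8,22) gives U(7,21).
Bases of U(7,21) = C(21,7) = 116280.

116280


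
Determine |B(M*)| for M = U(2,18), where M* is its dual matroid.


The dual of U(r,n) is U(n-r, n) = U(16,18).
Bases of U(16,18) are all (16)-element subsets.
|B(M*)| = C(18,16) = 18! / (16! * 2!) = 153.

153


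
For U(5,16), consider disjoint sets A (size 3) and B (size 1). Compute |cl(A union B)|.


|A union B| = 3 + 1 = 4 (disjoint).
In U(5,16), cl(S) = S if |S| < 5, else cl(S) = E.
Since 4 < 5, cl(A union B) = A union B.
|cl(A union B)| = 4.

4


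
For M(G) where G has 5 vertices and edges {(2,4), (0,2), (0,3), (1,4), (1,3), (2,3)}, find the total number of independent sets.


An independent set in a graphic matroid is an acyclic edge subset.
G has 5 vertices and 6 edges.
Enumerate all 2^6 = 64 subsets, checking for acyclicity.
Total independent sets = 52.

52


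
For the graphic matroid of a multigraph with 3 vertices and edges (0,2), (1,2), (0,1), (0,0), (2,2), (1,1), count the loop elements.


In a graphic matroid, a loop is a self-loop edge (u,u) with rank 0.
Examining all 6 edges for self-loops...
Self-loops found: (0,0), (2,2), (1,1)
Number of loops = 3.

3


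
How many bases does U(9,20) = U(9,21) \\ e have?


Deleting e from U(9,21) gives U(9,20) since n > r.
Bases of U(9,20) = (20 choose 9) = 167960.

167960


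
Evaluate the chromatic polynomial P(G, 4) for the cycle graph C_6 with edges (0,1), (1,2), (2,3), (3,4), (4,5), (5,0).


P(C_6, k) = (k-1)^6 + (-1)^6*(k-1).
P(4) = (3)^6 + 3
= 729 + 3 = 732.

732


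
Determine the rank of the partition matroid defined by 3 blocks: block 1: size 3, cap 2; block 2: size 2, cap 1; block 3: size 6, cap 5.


Rank of a partition matroid = sum of min(|Si|, ci) for each block.
= min(3,2) + min(2,1) + min(6,5)
= 2 + 1 + 5
= 8.

8


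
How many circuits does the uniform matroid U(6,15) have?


In U(6,15), circuits are the (7)-element subsets.
Any set of 7 elements is dependent, and removing any one element gives
an independent set of size 6, so it is a minimal dependent set.
Number of circuits = (15 choose 7) = 6435.

6435


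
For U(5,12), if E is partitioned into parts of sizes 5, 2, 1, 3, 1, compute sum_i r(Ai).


r(Ai) = min(|Ai|, 5) for each part.
Sum = min(5,5) + min(2,5) + min(1,5) + min(3,5) + min(1,5)
    = 5 + 2 + 1 + 3 + 1
    = 12.

12


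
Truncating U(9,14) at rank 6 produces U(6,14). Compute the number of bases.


Truncating U(9,14) to rank 6 gives U(6,14).
Bases of U(6,14) are all 6-element subsets of 14 elements.
Number of bases = C(14,6) = 14! / (6! * 8!) = 3003.

3003


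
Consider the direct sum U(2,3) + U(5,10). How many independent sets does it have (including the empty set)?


For a direct sum, |I(M1+M2)| = |I(M1)| * |I(M2)|.
|I(U(2,3))| = sum C(3,k) for k=0..2 = 7.
|I(U(5,10))| = sum C(10,k) for k=0..5 = 638.
Total = 7 * 638 = 4466.

4466


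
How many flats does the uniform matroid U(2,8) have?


Flats of U(2,8): every subset of size < 2 is a flat, plus E itself.
Count = C(8,0) + C(8,1) + 1
     = 1 + 8 + 1
     = 10.

10


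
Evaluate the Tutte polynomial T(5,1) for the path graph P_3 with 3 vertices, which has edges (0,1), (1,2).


A path on 3 vertices is a tree with 2 edges.
T(x,y) = x^(2) for any tree.
T(5,1) = 5^2 = 25.

25


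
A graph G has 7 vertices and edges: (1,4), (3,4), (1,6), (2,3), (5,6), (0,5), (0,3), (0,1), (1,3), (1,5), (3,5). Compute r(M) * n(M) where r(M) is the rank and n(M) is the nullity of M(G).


r(M) = |V| - c = 7 - 1 = 6.
nullity = |E| - r(M) = 11 - 6 = 5.
Product = 6 * 5 = 30.

30


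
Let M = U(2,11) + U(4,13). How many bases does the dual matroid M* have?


(M1+M2)* = M1* + M2*.
M1* = U(9,11), bases: C(11,9) = 55.
M2* = U(9,13), bases: C(13,9) = 715.
|B(M*)| = 55 * 715 = 39325.

39325


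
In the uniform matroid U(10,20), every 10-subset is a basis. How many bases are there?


Bases of U(10,20) are all 10-element subsets of the 20-element ground set.
Number of bases = C(20,10).
(20 choose 10) = 184756.

184756


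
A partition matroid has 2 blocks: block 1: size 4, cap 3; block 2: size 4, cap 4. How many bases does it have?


A basis picks exactly ci elements from block i.
Number of bases = product of C(|Si|, ci).
= C(4,3) * C(4,4)
= 4 * 1
= 4.

4


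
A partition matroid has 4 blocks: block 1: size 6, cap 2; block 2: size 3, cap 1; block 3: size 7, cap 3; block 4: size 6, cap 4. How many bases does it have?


A basis picks exactly ci elements from block i.
Number of bases = product of C(|Si|, ci).
= C(6,2) * C(3,1) * C(7,3) * C(6,4)
= 15 * 3 * 35 * 15
= 23625.

23625


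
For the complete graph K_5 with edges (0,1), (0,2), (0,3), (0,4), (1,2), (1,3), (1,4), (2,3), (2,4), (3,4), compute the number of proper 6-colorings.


P(K_5, k) = k(k-1)(k-2)...(k-4).
P(6) = (6) * (5) * (4) * (3) * (2) = 720.

720


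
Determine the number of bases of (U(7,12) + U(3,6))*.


(M1+M2)* = M1* + M2*.
M1* = U(5,12), bases: C(12,5) = 792.
M2* = U(3,6), bases: C(6,3) = 20.
|B(M*)| = 792 * 20 = 15840.

15840


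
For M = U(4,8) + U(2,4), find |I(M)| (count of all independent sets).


For a direct sum, |I(M1+M2)| = |I(M1)| * |I(M2)|.
|I(U(4,8))| = sum C(8,k) for k=0..4 = 163.
|I(U(2,4))| = sum C(4,k) for k=0..2 = 11.
Total = 163 * 11 = 1793.

1793


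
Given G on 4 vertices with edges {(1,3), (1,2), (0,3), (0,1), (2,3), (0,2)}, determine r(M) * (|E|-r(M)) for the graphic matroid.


r(M) = |V| - c = 4 - 1 = 3.
nullity = |E| - r(M) = 6 - 3 = 3.
Product = 3 * 3 = 9.

9


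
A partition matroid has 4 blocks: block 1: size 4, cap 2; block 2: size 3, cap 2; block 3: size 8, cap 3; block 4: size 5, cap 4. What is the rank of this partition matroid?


Rank of a partition matroid = sum of min(|Si|, ci) for each block.
= min(4,2) + min(3,2) + min(8,3) + min(5,4)
= 2 + 2 + 3 + 4
= 11.

11


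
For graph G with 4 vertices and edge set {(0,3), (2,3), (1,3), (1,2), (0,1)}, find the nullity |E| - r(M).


Cycle rank (nullity) = |E| - r(M) = |E| - (|V| - c).
|E| = 5, |V| = 4, c = 1.
Nullity = 5 - (4 - 1) = 5 - 3 = 2.

2


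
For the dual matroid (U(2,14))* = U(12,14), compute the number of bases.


The dual of U(r,n) is U(n-r, n) = U(12,14).
Bases of U(12,14) are all (12)-element subsets.
|B(M*)| = C(14,12) = 14! / (12! * 2!) = 91.

91


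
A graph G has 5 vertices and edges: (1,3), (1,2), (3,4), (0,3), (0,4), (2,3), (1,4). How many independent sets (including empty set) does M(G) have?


An independent set in a graphic matroid is an acyclic edge subset.
G has 5 vertices and 7 edges.
Enumerate all 2^7 = 128 subsets, checking for acyclicity.
Total independent sets = 82.

82


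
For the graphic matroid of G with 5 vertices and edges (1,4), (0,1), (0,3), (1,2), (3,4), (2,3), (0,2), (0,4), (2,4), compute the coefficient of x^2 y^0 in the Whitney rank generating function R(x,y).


R(x,y) = sum over A in 2^E of x^(r(E)-r(A)) * y^(|A|-r(A)).
G has 5 vertices, 9 edges. r(E) = 4.
Enumerate all 2^9 = 512 subsets.
Count subsets with r(E)-r(A)=2 and |A|-r(A)=0: 36.

36


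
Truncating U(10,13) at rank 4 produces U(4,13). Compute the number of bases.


Truncating U(10,13) to rank 4 gives U(4,13).
Bases of U(4,13) are all 4-element subsets of 13 elements.
Number of bases = C(13,4) = (13 * 12 * 11 * 10) / (1 * 2 * 3 * 4) = 715.

715


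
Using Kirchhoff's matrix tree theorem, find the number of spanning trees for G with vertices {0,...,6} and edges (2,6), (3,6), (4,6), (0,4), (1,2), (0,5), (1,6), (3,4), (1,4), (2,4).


By Kirchhoff's matrix tree theorem, the number of spanning trees equals
the determinant of any cofactor of the Laplacian matrix L.
G has 7 vertices and 10 edges.
Computing the (6 x 6) cofactor determinant gives 40.

40


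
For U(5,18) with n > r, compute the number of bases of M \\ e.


Deleting e from U(5,18) gives U(5,17) since n > r.
Bases of U(5,17) = C(17,5) = 17! / (5! * 12!) = 6188.

6188


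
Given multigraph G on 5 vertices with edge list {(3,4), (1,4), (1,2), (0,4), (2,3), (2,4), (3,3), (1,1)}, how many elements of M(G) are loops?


In a graphic matroid, a loop is a self-loop edge (u,u) with rank 0.
Examining all 8 edges for self-loops...
Self-loops found: (3,3), (1,1)
Number of loops = 2.

2


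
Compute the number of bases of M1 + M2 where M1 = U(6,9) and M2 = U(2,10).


Bases of a direct sum M1 + M2: |B| = |B(M1)| * |B(M2)|.
|B(U(6,9))| = C(9,6) = 84.
|B(U(2,10))| = C(10,2) = 45.
Total bases = 84 * 45 = 3780.

3780


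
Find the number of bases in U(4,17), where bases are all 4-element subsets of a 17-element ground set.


Bases of U(4,17) are all 4-element subsets of the 17-element ground set.
Number of bases = C(17,4).
(17 choose 4) = 2380.

2380


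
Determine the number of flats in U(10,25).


Flats of U(10,25): every subset of size < 10 is a flat, plus E itself.
Count = (25 choose 0) + (25 choose 1) + (25 choose 2) + (25 choose 3) + (25 choose 4) + (25 choose 5) + (25 choose 6) + (25 choose 7) + (25 choose 8) + (25 choose 9) + 1
     = 1 + 25 + 300 + 2300 + 12650 + 53130 + 177100 + 480700 + 1081575 + 2042975 + 1
     = 3850757.

3850757


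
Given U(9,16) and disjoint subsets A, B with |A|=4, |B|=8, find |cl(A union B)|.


|A union B| = 4 + 8 = 12 (disjoint).
In U(9,16), cl(S) = S if |S| < 9, else cl(S) = E.
Since 12 >= 9, cl(A union B) = E.
|cl(A union B)| = 16.

16


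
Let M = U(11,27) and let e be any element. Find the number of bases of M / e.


Contracting e from U(11,27) gives U(10,26).
Bases of U(10,26) = (26 choose 10) = 5311735.

5311735


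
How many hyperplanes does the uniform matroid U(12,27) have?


Hyperplanes of U(12,27) are flats of rank 11.
In a uniform matroid, these are exactly the (11)-element subsets.
Count = C(27,11) = 13037895.

13037895


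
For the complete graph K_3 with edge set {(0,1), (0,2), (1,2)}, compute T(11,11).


T(K_3; x,y) = x^2 + x + y.
T(11,11) = 121 + 11 + 11 = 143.

143


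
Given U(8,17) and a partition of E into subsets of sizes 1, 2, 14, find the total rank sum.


r(Ai) = min(|Ai|, 8) for each part.
Sum = min(1,8) + min(2,8) + min(14,8)
    = 1 + 2 + 8
    = 11.

11


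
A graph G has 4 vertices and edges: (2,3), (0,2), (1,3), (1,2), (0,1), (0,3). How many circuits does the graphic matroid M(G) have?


A circuit in a graphic matroid = edge set of a simple cycle.
G has 4 vertices and 6 edges.
Enumerating all minimal edge subsets forming cycles...
Total circuits found: 7.

7


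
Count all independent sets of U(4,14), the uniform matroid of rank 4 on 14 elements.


Independent sets of U(4,14) are all subsets of size <= 4.
Count = C(14,0) + C(14,1) + C(14,2) + C(14,3) + C(14,4)
     = 1 + 14 + 91 + 364 + 1001
     = 1471.

1471


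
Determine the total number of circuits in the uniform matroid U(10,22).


In U(10,22), circuits are the (11)-element subsets.
Any set of 11 elements is dependent, and removing any one element gives
an independent set of size 10, so it is a minimal dependent set.
Number of circuits = C(22,11) = 705432.

705432


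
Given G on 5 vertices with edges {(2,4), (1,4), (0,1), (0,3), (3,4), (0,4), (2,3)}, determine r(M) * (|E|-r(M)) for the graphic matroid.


r(M) = |V| - c = 5 - 1 = 4.
nullity = |E| - r(M) = 7 - 4 = 3.
Product = 4 * 3 = 12.

12


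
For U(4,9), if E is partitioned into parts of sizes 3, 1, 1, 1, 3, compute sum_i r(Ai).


r(Ai) = min(|Ai|, 4) for each part.
Sum = min(3,4) + min(1,4) + min(1,4) + min(1,4) + min(3,4)
    = 3 + 1 + 1 + 1 + 3
    = 9.

9


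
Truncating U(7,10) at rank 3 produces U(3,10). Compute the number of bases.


Truncating U(7,10) to rank 3 gives U(3,10).
Bases of U(3,10) are all 3-element subsets of 10 elements.
Number of bases = C(10,3) = 10! / (3! * 7!) = 120.

120


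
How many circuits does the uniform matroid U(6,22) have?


In U(6,22), circuits are the (7)-element subsets.
Any set of 7 elements is dependent, and removing any one element gives
an independent set of size 6, so it is a minimal dependent set.
Number of circuits = C(22,7) = 22! / (7! * 15!) = 170544.

170544


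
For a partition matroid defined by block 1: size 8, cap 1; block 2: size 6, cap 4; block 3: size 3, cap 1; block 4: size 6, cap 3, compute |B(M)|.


A basis picks exactly ci elements from block i.
Number of bases = product of C(|Si|, ci).
= C(8,1) * C(6,4) * C(3,1) * C(6,3)
= 8 * 15 * 3 * 20
= 7200.

7200


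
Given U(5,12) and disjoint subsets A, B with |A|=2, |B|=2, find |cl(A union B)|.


|A union B| = 2 + 2 = 4 (disjoint).
In U(5,12), cl(S) = S if |S| < 5, else cl(S) = E.
Since 4 < 5, cl(A union B) = A union B.
|cl(A union B)| = 4.

4


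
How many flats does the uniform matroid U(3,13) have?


Flats of U(3,13): every subset of size < 3 is a flat, plus E itself.
Count = C(13,0) + C(13,1) + C(13,2) + 1
     = 1 + 13 + 78 + 1
     = 93.

93


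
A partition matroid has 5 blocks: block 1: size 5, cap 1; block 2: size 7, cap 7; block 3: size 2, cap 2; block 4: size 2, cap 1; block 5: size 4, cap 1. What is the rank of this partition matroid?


Rank of a partition matroid = sum of min(|Si|, ci) for each block.
= min(5,1) + min(7,7) + min(2,2) + min(2,1) + min(4,1)
= 1 + 7 + 2 + 1 + 1
= 12.

12


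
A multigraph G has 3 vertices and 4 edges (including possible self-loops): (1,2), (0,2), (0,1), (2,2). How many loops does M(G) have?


In a graphic matroid, a loop is a self-loop edge (u,u) with rank 0.
Examining all 4 edges for self-loops...
Self-loops found: (2,2)
Number of loops = 1.

1


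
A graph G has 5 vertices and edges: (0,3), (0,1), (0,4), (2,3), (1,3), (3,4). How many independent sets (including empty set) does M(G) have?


An independent set in a graphic matroid is an acyclic edge subset.
G has 5 vertices and 6 edges.
Enumerate all 2^6 = 64 subsets, checking for acyclicity.
Total independent sets = 48.

48


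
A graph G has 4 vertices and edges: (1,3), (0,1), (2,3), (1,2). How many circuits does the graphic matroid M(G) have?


A circuit in a graphic matroid = edge set of a simple cycle.
G has 4 vertices and 4 edges.
Enumerating all minimal edge subsets forming cycles...
Total circuits found: 1.

1


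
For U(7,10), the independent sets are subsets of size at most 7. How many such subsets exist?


Independent sets of U(7,10) are all subsets of size <= 7.
Count = (10 choose 0) + (10 choose 1) + (10 choose 2) + (10 choose 3) + (10 choose 4) + (10 choose 5) + (10 choose 6) + (10 choose 7)
     = 1 + 10 + 45 + 120 + 210 + 252 + 210 + 120
     = 968.

968


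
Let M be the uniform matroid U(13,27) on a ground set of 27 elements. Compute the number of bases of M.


Bases of U(13,27) are all 13-element subsets of the 27-element ground set.
Number of bases = C(27,13).
(27 choose 13) = 20058300.

20058300


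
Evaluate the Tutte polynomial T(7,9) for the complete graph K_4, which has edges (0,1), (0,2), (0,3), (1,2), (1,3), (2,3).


T(K_4; x,y) = x^3 + 3x^2 + 4xy + 2x + y^3 + 3y^2 + 2y.
Substituting x=7, y=9:
= 343 + 147 + 252 + 14 + 729 + 243 + 18
= 1746.

1746


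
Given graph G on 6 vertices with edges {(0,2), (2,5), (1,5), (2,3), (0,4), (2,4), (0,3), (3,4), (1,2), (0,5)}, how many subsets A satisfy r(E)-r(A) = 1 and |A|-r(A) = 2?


R(x,y) = sum over A in 2^E of x^(r(E)-r(A)) * y^(|A|-r(A)).
G has 6 vertices, 10 edges. r(E) = 5.
Enumerate all 2^10 = 1024 subsets.
Count subsets with r(E)-r(A)=1 and |A|-r(A)=2: 56.

56


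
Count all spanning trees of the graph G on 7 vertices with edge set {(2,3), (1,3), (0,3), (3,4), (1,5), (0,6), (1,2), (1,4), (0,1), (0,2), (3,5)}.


By Kirchhoff's matrix tree theorem, the number of spanning trees equals
the determinant of any cofactor of the Laplacian matrix L.
G has 7 vertices and 11 edges.
Computing the (6 x 6) cofactor determinant gives 96.

96


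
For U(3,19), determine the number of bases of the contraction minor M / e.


Contracting e from U(3,19) gives U(2,18).
Bases of U(2,18) = C(18,2) = 18! / (2! * 16!) = 153.

153


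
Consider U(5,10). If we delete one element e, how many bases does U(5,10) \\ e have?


Deleting e from U(5,10) gives U(5,9) since n > r.
Bases of U(5,9) = C(9,5) = 126.

126
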